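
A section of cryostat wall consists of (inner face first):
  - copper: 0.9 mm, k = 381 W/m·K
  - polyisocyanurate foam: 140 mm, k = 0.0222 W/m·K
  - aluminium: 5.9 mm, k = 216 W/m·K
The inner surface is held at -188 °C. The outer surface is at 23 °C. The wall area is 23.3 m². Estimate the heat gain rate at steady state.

Q ≈ 780 W

Model the wall as resistances in series:
R_copper = L/(kA) = 0.0009/(381×23.3) = 1.014×10^-7 K/W
R_polyisocyanurate foam = L/(kA) = 0.14/(0.0222×23.3) = 0.2707 K/W
R_aluminium = L/(kA) = 0.0059/(216×23.3) = 1.172×10^-6 K/W
R_total = 0.2707 K/W
Q = ΔT / R_total = 211 / 0.2707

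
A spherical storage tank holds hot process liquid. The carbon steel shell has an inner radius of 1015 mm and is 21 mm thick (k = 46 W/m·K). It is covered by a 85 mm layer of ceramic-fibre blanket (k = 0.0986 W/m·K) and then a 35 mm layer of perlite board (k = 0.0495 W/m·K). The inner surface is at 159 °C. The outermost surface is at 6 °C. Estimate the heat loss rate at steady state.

Spherical conduction: R = (1/r_in − 1/r_out)/(4πk) per layer; series-sum.
R_carbon steel shell = (1/1.015 − 1/1.036)/(4π×46) = 3.455×10^-5 K/W
R_ceramic-fibre blanket = (1/1.036 − 1/1.121)/(4π×0.0986) = 0.05907 K/W
R_perlite board = (1/1.121 − 1/1.156)/(4π×0.0495) = 0.04342 K/W
R_total = 0.1025 K/W
Q = ΔT/R_total = 153/0.1025

Q ≈ 1490 W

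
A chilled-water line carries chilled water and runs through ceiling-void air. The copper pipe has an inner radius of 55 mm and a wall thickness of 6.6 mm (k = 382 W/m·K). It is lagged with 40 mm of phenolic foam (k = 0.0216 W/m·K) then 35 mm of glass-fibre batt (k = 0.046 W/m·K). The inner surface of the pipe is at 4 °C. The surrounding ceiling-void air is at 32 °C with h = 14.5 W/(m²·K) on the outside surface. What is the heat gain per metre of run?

q′ ≈ 5.84 W/m

For a radial system each layer contributes R = ln(r_out/r_in)/(2πkL); films add R = 1/(hA).
R_copper pipe wall = ln(61.6/55)/(2π×382×1) = 4.722×10^-5 K/W
R_phenolic foam = ln(101.6/61.6)/(2π×0.0216×1) = 3.687 K/W
R_glass-fibre batt = ln(136.6/101.6)/(2π×0.046×1) = 1.024 K/W
R_outer film = 1/(h_o·2πr_oL) = 1/(14.5×2π×0.1366×1) = 0.08035 K/W
R_total = 4.792 K/W
Q = ΔT/R_total = 28/4.792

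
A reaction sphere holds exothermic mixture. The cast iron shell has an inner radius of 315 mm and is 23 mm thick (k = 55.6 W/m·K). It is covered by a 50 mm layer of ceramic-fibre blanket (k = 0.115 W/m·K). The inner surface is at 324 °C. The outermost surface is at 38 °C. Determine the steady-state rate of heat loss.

Each spherical layer contributes R = (1/r_i − 1/r_o)/(4πk):
R_cast iron shell = (1/0.315 − 1/0.338)/(4π×55.6) = 3.092×10^-4 K/W
R_ceramic-fibre blanket = (1/0.338 − 1/0.388)/(4π×0.115) = 0.2638 K/W
R_total = 0.2641 K/W
Q = ΔT/R_total = 286/0.2641

Q ≈ 1080 W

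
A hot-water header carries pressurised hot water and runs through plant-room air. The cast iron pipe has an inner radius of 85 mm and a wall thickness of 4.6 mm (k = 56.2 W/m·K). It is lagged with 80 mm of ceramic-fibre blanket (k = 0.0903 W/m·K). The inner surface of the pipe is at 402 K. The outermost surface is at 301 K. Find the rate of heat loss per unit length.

q′ ≈ 89.8 W/m

Cylindrical conduction, so R = ln(r₂/r₁)/(2πkL) per layer, in series:
R_cast iron pipe wall = ln(89.6/85)/(2π×56.2×1) = 1.493×10^-4 K/W
R_ceramic-fibre blanket = ln(169.6/89.6)/(2π×0.0903×1) = 1.125 K/W
R_total = 1.125 K/W
Q = ΔT/R_total = 101/1.125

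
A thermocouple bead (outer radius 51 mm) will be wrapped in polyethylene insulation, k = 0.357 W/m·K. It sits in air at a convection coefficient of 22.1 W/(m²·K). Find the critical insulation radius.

r_cr ≈ 32.3 mm

For a sphere r_cr = 2k/h = 2×0.357/22.1
r_cr = 32.3 mm; since the bare radius (51 mm) is above r_cr, any added insulation will reduce heat loss.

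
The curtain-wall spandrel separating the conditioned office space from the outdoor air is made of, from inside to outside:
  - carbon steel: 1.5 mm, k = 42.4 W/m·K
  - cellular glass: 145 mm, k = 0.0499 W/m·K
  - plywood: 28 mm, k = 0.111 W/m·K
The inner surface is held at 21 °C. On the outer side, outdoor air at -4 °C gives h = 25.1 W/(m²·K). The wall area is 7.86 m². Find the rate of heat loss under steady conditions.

Q ≈ 61.4 W

Series thermal resistances:
R_carbon steel = L/(kA) = 0.0015/(42.4×7.86) = 4.501×10^-6 K/W
R_cellular glass = L/(kA) = 0.145/(0.0499×7.86) = 0.3697 K/W
R_plywood = L/(kA) = 0.028/(0.111×7.86) = 0.03209 K/W
R_outer film = 1/(h_o·A) = 1/(25.1×7.86) = 0.005069 K/W
R_total = 0.4069 K/W
Q = ΔT / R_total = 25 / 0.4069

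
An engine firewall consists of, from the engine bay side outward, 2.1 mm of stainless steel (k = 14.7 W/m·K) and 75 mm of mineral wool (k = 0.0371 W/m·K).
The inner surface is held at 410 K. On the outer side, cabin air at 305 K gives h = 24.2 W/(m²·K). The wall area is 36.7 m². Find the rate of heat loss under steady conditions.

Model the wall as resistances in series:
R_stainless steel = L/(kA) = 0.0021/(14.7×36.7) = 3.893×10^-6 K/W
R_mineral wool = L/(kA) = 0.075/(0.0371×36.7) = 0.05508 K/W
R_outer film = 1/(h_o·A) = 1/(24.2×36.7) = 0.001126 K/W
R_total = 0.05621 K/W
Q = ΔT / R_total = 105 / 0.05621

Q ≈ 1870 W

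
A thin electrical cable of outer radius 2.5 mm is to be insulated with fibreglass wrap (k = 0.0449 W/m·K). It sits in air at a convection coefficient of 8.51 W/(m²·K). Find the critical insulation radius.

For a cylinder r_cr = k/h = 0.0449/8.51
r_cr = 5.28 mm; since the bare radius (2.5 mm) is below r_cr, adding a thin layer of insulation will *increase* heat loss.

r_cr ≈ 5.28 mm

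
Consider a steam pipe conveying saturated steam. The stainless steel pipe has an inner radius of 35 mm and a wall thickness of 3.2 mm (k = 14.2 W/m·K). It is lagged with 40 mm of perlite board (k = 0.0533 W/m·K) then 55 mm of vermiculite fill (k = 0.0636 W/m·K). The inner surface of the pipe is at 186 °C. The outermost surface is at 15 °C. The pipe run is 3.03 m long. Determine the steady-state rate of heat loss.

Q ≈ 149 W

Treating each annulus and film as a series resistance:
R_stainless steel pipe wall = ln(38.2/35)/(2π×14.2×3.03) = 3.236×10^-4 K/W
R_perlite board = ln(78.2/38.2)/(2π×0.0533×3.03) = 0.706 K/W
R_vermiculite fill = ln(133.2/78.2)/(2π×0.0636×3.03) = 0.4399 K/W
R_total = 1.146 K/W
Q = ΔT/R_total = 171/1.146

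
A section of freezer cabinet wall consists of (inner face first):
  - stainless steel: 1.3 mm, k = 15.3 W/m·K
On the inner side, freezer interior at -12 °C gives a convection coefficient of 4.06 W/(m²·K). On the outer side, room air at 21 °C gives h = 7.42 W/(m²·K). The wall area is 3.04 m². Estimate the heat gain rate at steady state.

Q ≈ 263 W

Thermal resistances in series:
R_inner film = 1/(h_i·A) = 1/(4.06×3.04) = 0.08102 K/W
R_stainless steel = L/(kA) = 0.0013/(15.3×3.04) = 2.795×10^-5 K/W
R_outer film = 1/(h_o·A) = 1/(7.42×3.04) = 0.04433 K/W
R_total = 0.1254 K/W
Q = ΔT / R_total = 33 / 0.1254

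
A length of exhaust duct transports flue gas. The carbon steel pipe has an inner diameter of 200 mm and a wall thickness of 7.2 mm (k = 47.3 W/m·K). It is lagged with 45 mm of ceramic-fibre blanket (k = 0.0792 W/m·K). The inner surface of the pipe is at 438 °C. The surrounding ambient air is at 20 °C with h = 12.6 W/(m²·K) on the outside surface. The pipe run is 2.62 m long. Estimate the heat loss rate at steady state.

Radial resistances (cylindrical: R_cond = ln(r_o/r_i)/(2πkL), R_conv = 1/(h·2πrL)):
R_carbon steel pipe wall = ln(107.2/100)/(2π×47.3×2.62) = 8.929×10^-5 K/W
R_ceramic-fibre blanket = ln(152.2/107.2)/(2π×0.0792×2.62) = 0.2688 K/W
R_outer film = 1/(h_o·2πr_oL) = 1/(12.6×2π×0.1522×2.62) = 0.03168 K/W
R_total = 0.3006 K/W
Q = ΔT/R_total = 418/0.3006

Q ≈ 1390 W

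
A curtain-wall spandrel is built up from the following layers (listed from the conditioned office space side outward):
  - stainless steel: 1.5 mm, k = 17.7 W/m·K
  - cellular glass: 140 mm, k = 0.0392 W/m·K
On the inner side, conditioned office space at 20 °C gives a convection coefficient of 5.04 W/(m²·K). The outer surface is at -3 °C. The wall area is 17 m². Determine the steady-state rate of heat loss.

Series thermal resistances:
R_inner film = 1/(h_i·A) = 1/(5.04×17) = 0.01167 K/W
R_stainless steel = L/(kA) = 0.0015/(17.7×17) = 4.985×10^-6 K/W
R_cellular glass = L/(kA) = 0.14/(0.0392×17) = 0.2101 K/W
R_total = 0.2218 K/W
Q = ΔT / R_total = 23 / 0.2218

Q ≈ 104 W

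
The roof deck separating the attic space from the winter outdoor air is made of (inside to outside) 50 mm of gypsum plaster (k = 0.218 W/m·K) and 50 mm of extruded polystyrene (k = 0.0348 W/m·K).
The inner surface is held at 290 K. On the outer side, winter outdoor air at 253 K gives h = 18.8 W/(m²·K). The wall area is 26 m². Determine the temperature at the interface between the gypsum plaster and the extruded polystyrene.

T ≈ 285 K

Treating each layer as a thermal resistance in series:
R_gypsum plaster = L/(kA) = 0.05/(0.218×26) = 0.008821 K/W
R_extruded polystyrene = L/(kA) = 0.05/(0.0348×26) = 0.05526 K/W
R_outer film = 1/(h_o·A) = 1/(18.8×26) = 0.002046 K/W
R_total = 0.06613 K/W;  Q = ΔT/R_total = 37/0.06613 = 559.5 W
T_interface = T_inner − Q·ΣR(inner→interface) = 290 − 560×0.008821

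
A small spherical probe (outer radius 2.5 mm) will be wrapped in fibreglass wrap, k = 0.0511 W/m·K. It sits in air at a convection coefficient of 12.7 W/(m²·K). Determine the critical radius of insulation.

For a sphere r_cr = 2k/h = 2×0.0511/12.7
r_cr = 8.05 mm; since the bare radius (2.5 mm) is below r_cr, adding a thin layer of insulation will *increase* heat loss.

r_cr ≈ 8.05 mm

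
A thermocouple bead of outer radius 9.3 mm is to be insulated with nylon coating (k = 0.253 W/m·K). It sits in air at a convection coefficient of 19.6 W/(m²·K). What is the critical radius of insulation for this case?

r_cr ≈ 25.8 mm

For a sphere r_cr = 2k/h = 2×0.253/19.6
r_cr = 25.8 mm; since the bare radius (9.3 mm) is below r_cr, adding a thin layer of insulation will *increase* heat loss.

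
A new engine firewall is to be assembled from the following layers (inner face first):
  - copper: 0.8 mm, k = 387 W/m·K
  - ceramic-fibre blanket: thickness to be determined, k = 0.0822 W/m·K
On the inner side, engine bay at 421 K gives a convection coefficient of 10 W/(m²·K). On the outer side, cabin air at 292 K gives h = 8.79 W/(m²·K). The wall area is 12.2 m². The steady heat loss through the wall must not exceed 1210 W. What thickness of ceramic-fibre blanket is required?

L ≈ 89.3 mm

Series thermal resistances:
R_inner film = 1/(h_i·A) = 1/(10×12.2) = 0.008197 K/W
R_copper = L/(kA) = 0.0008/(387×12.2) = 1.694×10^-7 K/W
R_outer film = 1/(h_o·A) = 1/(8.79×12.2) = 0.009325 K/W
Sum of the known resistances R_other = 0.01752 K/W
Required total resistance R_tot = ΔT/Q_allow = 129/1210 = 0.1066 K/W
R_ceramic-fibre blanket = R_tot − R_other = 0.08909 K/W
L = R·k·A = 0.08909×0.0822×12.2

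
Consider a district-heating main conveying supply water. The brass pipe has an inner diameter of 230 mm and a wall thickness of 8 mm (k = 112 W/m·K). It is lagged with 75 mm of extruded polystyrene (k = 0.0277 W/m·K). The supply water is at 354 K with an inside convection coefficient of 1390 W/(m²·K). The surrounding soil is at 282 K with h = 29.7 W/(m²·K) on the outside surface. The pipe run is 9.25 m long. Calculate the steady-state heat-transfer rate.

Q ≈ 241 W

For a radial system each layer contributes R = ln(r_out/r_in)/(2πkL); films add R = 1/(hA).
R_inner film = 1/(h_i·2πr₁L) = 1/(1390×2π×0.115×9.25) = 1.076×10^-4 K/W
R_brass pipe wall = ln(123/115)/(2π×112×9.25) = 1.033×10^-5 K/W
R_extruded polystyrene = ln(198/123)/(2π×0.0277×9.25) = 0.2957 K/W
R_outer film = 1/(h_o·2πr_oL) = 1/(29.7×2π×0.198×9.25) = 0.002926 K/W
R_total = 0.2988 K/W
Q = ΔT/R_total = 72/0.2988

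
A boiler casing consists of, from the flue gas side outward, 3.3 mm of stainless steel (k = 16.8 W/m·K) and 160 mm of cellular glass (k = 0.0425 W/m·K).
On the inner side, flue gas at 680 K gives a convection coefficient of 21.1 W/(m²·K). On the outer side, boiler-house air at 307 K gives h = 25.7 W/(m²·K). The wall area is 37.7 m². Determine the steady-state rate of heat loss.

Q ≈ 3650 W

Model the wall as resistances in series:
R_inner film = 1/(h_i·A) = 1/(21.1×37.7) = 0.001257 K/W
R_stainless steel = L/(kA) = 0.0033/(16.8×37.7) = 5.21×10^-6 K/W
R_cellular glass = L/(kA) = 0.16/(0.0425×37.7) = 0.09986 K/W
R_outer film = 1/(h_o·A) = 1/(25.7×37.7) = 0.001032 K/W
R_total = 0.1022 K/W
Q = ΔT / R_total = 373 / 0.1022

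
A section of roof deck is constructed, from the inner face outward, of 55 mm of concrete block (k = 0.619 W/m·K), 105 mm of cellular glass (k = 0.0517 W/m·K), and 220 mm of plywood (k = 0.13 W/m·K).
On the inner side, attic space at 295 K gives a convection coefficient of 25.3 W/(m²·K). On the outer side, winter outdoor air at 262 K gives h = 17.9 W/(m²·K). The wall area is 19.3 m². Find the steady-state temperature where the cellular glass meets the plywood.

Treating each layer as a thermal resistance in series:
R_inner film = 1/(h_i·A) = 1/(25.3×19.3) = 0.002048 K/W
R_concrete block = L/(kA) = 0.055/(0.619×19.3) = 0.004604 K/W
R_cellular glass = L/(kA) = 0.105/(0.0517×19.3) = 0.1052 K/W
R_plywood = L/(kA) = 0.22/(0.13×19.3) = 0.08768 K/W
R_outer film = 1/(h_o·A) = 1/(17.9×19.3) = 0.002895 K/W
R_total = 0.2025 K/W;  Q = ΔT/R_total = 33/0.2025 = 163 W
T_interface = T_inner − Q·ΣR(inner→interface) = 295 − 163×0.1119

T ≈ 277 K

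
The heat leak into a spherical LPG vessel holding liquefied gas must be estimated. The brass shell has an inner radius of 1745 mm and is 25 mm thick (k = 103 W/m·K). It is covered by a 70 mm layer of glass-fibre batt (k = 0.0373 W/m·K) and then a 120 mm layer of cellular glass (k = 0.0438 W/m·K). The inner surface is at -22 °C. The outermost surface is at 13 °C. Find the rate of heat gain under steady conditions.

Each spherical layer contributes R = (1/r_i − 1/r_o)/(4πk):
R_brass shell = (1/1.745 − 1/1.77)/(4π×103) = 6.254×10^-6 K/W
R_glass-fibre batt = (1/1.77 − 1/1.84)/(4π×0.0373) = 0.04586 K/W
R_cellular glass = (1/1.84 − 1/1.96)/(4π×0.0438) = 0.06045 K/W
R_total = 0.1063 K/W
Q = ΔT/R_total = 35/0.1063

Q ≈ 329 W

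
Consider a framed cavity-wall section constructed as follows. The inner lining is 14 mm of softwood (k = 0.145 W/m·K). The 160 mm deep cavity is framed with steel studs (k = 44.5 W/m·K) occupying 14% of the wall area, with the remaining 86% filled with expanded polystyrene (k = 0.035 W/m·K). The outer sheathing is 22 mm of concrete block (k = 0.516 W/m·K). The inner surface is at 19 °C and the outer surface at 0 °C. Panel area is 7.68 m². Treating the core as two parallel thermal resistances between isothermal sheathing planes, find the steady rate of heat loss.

Sheathing layers in series; stud and cavity paths in parallel between them.
R_inner = 0.014/(0.145×7.68) = 0.01257 K/W
R_stud  = 0.16/(44.5×0.14×7.68) = 0.003344 K/W
R_cav   = 0.16/(0.035×0.86×7.68) = 0.6921 K/W
1/R_core = 1/R_stud + 1/R_cav → R_core = 0.003328 K/W
R_outer = 0.022/(0.516×7.68) = 0.005552 K/W
R_total = 0.02145 K/W
Q = ΔT/R_total = 19/0.02145

Q ≈ 886 W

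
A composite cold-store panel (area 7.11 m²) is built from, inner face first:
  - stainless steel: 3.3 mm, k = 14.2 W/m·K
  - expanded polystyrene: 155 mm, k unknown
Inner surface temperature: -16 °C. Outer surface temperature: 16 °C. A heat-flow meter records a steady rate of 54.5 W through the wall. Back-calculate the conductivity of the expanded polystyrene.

Thermal resistances in series:
R_stainless steel = L/(kA) = 0.0033/(14.2×7.11) = 3.269×10^-5 K/W
Sum of known resistances R_other = 3.269×10^-5 K/W
Total R = ΔT/Q = 32/54.5 = 0.5872 K/W
R_expanded polystyrene = R_total − R_other = 0.5871 K/W
k = L/(R·A) = 0.155/(0.5871×7.11)

k ≈ 0.0371 W/(m·K)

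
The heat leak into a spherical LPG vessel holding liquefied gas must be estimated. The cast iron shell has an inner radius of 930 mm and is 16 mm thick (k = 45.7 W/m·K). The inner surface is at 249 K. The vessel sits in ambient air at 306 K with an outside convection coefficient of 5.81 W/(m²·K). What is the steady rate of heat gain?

Q ≈ 3720 W

For a spherical shell R = (1/r₁ − 1/r₂)/(4πk); film R = 1/(h·4πr²). In series:
R_cast iron shell = (1/0.93 − 1/0.946)/(4π×45.7) = 3.167×10^-5 K/W
R_outer film = 1/(h·4πr_o²) = 1/(5.81×4π×0.946²) = 0.0153 K/W
R_total = 0.01534 K/W
Q = ΔT/R_total = 57/0.01534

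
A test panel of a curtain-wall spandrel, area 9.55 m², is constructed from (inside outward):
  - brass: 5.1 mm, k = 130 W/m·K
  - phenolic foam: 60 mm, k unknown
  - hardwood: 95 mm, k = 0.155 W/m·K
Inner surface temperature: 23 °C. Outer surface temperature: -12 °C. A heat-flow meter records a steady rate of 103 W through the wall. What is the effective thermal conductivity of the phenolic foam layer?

Series thermal resistances:
R_brass = L/(kA) = 0.0051/(130×9.55) = 4.108×10^-6 K/W
R_hardwood = L/(kA) = 0.095/(0.155×9.55) = 0.06418 K/W
Sum of known resistances R_other = 0.06418 K/W
Total R = ΔT/Q = 35/103 = 0.3398 K/W
R_phenolic foam = R_total − R_other = 0.2756 K/W
k = L/(R·A) = 0.06/(0.2756×9.55)

k ≈ 0.0228 W/(m·K)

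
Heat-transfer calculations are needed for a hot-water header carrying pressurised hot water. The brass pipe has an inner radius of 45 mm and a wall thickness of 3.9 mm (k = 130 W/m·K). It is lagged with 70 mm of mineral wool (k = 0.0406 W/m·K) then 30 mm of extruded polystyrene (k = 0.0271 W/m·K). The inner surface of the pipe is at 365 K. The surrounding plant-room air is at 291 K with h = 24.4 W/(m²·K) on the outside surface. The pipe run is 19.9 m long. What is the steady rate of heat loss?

Q ≈ 304 W

For a radial system each layer contributes R = ln(r_out/r_in)/(2πkL); films add R = 1/(hA).
R_brass pipe wall = ln(48.9/45)/(2π×130×19.9) = 5.113×10^-6 K/W
R_mineral wool = ln(118.9/48.9)/(2π×0.0406×19.9) = 0.175 K/W
R_extruded polystyrene = ln(148.9/118.9)/(2π×0.0271×19.9) = 0.0664 K/W
R_outer film = 1/(h_o·2πr_oL) = 1/(24.4×2π×0.1489×19.9) = 0.002201 K/W
R_total = 0.2436 K/W
Q = ΔT/R_total = 74/0.2436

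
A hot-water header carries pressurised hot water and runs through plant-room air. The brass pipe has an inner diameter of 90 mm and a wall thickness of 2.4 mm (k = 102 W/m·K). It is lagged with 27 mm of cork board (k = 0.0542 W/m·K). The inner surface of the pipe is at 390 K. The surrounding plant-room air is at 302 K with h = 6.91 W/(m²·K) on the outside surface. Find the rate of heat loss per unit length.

q′ ≈ 53.9 W/m

Per-layer cylindrical resistances, series-summed:
R_brass pipe wall = ln(47.4/45)/(2π×102×1) = 8.107×10^-5 K/W
R_cork board = ln(74.4/47.4)/(2π×0.0542×1) = 1.324 K/W
R_outer film = 1/(h_o·2πr_oL) = 1/(6.91×2π×0.0744×1) = 0.3096 K/W
R_total = 1.634 K/W
Q = ΔT/R_total = 88/1.634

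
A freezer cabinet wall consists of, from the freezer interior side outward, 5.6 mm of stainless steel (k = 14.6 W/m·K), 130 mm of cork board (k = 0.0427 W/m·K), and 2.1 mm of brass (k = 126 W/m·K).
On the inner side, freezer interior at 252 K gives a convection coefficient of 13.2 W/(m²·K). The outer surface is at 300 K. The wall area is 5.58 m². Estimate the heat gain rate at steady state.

Q ≈ 85.8 W

Using the resistance-network approach (series):
R_inner film = 1/(h_i·A) = 1/(13.2×5.58) = 0.01358 K/W
R_stainless steel = L/(kA) = 0.0056/(14.6×5.58) = 6.874×10^-5 K/W
R_cork board = L/(kA) = 0.13/(0.0427×5.58) = 0.5456 K/W
R_brass = L/(kA) = 0.0021/(126×5.58) = 2.987×10^-6 K/W
R_total = 0.5593 K/W
Q = ΔT / R_total = 48 / 0.5593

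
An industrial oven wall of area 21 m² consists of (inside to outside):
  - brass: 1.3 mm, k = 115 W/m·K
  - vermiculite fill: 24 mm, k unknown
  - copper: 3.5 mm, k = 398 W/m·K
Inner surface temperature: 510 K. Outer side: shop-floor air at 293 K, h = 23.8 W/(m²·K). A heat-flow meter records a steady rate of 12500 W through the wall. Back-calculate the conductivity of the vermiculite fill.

Treating each layer as a thermal resistance in series:
R_brass = L/(kA) = 0.0013/(115×21) = 5.383×10^-7 K/W
R_copper = L/(kA) = 0.0035/(398×21) = 4.188×10^-7 K/W
R_outer film = 1/(h_o·A) = 1/(23.8×21) = 0.002001 K/W
Sum of known resistances R_other = 0.002002 K/W
Total R = ΔT/Q = 217/12500 = 0.01736 K/W
R_vermiculite fill = R_total − R_other = 0.01536 K/W
k = L/(R·A) = 0.024/(0.01536×21)

k ≈ 0.0744 W/(m·K)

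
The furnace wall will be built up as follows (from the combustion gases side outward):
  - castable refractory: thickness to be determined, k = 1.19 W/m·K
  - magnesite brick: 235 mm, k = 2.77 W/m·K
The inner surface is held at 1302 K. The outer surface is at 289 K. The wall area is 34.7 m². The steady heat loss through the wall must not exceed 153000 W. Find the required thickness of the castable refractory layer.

Using the resistance-network approach (series):
R_magnesite brick = L/(kA) = 0.235/(2.77×34.7) = 0.002445 K/W
Sum of the known resistances R_other = 0.002445 K/W
Required total resistance R_tot = ΔT/Q_allow = 1013/153000 = 0.006621 K/W
R_castable refractory = R_tot − R_other = 0.004176 K/W
L = R·k·A = 0.004176×1.19×34.7

L ≈ 172 mm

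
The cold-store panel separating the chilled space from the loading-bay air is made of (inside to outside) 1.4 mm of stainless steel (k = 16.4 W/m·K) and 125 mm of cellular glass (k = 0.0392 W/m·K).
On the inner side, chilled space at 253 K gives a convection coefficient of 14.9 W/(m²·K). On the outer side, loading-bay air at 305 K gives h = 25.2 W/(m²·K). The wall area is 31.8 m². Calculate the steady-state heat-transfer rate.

Model the wall as resistances in series:
R_inner film = 1/(h_i·A) = 1/(14.9×31.8) = 0.002111 K/W
R_stainless steel = L/(kA) = 0.0014/(16.4×31.8) = 2.684×10^-6 K/W
R_cellular glass = L/(kA) = 0.125/(0.0392×31.8) = 0.1003 K/W
R_outer film = 1/(h_o·A) = 1/(25.2×31.8) = 0.001248 K/W
R_total = 0.1036 K/W
Q = ΔT / R_total = 52 / 0.1036

Q ≈ 502 W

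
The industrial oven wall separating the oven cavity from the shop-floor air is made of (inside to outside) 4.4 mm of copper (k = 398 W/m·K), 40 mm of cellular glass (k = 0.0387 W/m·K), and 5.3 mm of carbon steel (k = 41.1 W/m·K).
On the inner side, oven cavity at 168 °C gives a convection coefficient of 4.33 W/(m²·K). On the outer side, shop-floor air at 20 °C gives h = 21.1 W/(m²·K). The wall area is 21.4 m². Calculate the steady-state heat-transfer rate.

Q ≈ 2410 W

Series thermal resistances:
R_inner film = 1/(h_i·A) = 1/(4.33×21.4) = 0.01079 K/W
R_copper = L/(kA) = 0.0044/(398×21.4) = 5.166×10^-7 K/W
R_cellular glass = L/(kA) = 0.04/(0.0387×21.4) = 0.0483 K/W
R_carbon steel = L/(kA) = 0.0053/(41.1×21.4) = 6.026×10^-6 K/W
R_outer film = 1/(h_o·A) = 1/(21.1×21.4) = 0.002215 K/W
R_total = 0.06131 K/W
Q = ΔT / R_total = 148 / 0.06131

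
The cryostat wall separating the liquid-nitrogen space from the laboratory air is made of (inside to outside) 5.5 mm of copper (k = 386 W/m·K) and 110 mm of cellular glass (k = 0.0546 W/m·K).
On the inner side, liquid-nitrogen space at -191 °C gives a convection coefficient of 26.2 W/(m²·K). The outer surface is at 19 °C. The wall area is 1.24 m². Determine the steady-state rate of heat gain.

Q ≈ 127 W

Using the resistance-network approach (series):
R_inner film = 1/(h_i·A) = 1/(26.2×1.24) = 0.03078 K/W
R_copper = L/(kA) = 0.0055/(386×1.24) = 1.149×10^-5 K/W
R_cellular glass = L/(kA) = 0.11/(0.0546×1.24) = 1.625 K/W
R_total = 1.656 K/W
Q = ΔT / R_total = 210 / 1.656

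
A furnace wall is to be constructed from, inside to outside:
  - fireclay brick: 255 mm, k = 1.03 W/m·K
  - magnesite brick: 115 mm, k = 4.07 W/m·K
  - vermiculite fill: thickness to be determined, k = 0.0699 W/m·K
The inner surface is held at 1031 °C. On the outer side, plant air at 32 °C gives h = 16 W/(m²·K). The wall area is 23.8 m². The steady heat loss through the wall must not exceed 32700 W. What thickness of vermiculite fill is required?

Series thermal resistances:
R_fireclay brick = L/(kA) = 0.255/(1.03×23.8) = 0.0104 K/W
R_magnesite brick = L/(kA) = 0.115/(4.07×23.8) = 0.001187 K/W
R_outer film = 1/(h_o·A) = 1/(16×23.8) = 0.002626 K/W
Sum of the known resistances R_other = 0.01422 K/W
Required total resistance R_tot = ΔT/Q_allow = 999/32700 = 0.03055 K/W
R_vermiculite fill = R_tot − R_other = 0.01633 K/W
L = R·k·A = 0.01633×0.0699×23.8

L ≈ 27.2 mm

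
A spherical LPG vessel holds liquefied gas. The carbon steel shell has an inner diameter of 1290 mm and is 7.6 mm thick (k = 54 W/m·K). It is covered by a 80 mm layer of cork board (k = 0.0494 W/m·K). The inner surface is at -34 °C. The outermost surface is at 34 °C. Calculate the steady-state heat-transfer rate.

Spherical conduction: R = (1/r_in − 1/r_out)/(4πk) per layer; series-sum.
R_carbon steel shell = (1/0.645 − 1/0.6526)/(4π×54) = 2.661×10^-5 K/W
R_cork board = (1/0.6526 − 1/0.7326)/(4π×0.0494) = 0.2695 K/W
R_total = 0.2696 K/W
Q = ΔT/R_total = 68/0.2696

Q ≈ 252 W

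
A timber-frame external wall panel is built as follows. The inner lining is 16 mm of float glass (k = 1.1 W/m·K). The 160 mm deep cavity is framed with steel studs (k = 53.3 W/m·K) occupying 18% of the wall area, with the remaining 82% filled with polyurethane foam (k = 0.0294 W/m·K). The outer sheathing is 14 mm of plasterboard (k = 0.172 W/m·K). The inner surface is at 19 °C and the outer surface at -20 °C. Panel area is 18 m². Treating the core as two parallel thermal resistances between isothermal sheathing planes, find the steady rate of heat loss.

Q ≈ 6240 W

Sheathing layers in series; stud and cavity paths in parallel between them.
R_inner = 0.016/(1.1×18) = 8.081×10^-4 K/W
R_stud  = 0.16/(53.3×0.18×18) = 9.265×10^-4 K/W
R_cav   = 0.16/(0.0294×0.82×18) = 0.3687 K/W
1/R_core = 1/R_stud + 1/R_cav → R_core = 9.242×10^-4 K/W
R_outer = 0.014/(0.172×18) = 0.004522 K/W
R_total = 0.006254 K/W
Q = ΔT/R_total = 39/0.006254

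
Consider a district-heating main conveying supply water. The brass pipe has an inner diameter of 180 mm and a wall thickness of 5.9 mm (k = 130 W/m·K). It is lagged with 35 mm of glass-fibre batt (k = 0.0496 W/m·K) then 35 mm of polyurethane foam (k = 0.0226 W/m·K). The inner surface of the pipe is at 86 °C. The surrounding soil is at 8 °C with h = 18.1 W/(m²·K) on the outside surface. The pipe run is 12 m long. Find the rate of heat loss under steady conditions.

Treating each annulus and film as a series resistance:
R_brass pipe wall = ln(95.9/90)/(2π×130×12) = 6.478×10^-6 K/W
R_glass-fibre batt = ln(130.9/95.9)/(2π×0.0496×12) = 0.08319 K/W
R_polyurethane foam = ln(165.9/130.9)/(2π×0.0226×12) = 0.1391 K/W
R_outer film = 1/(h_o·2πr_oL) = 1/(18.1×2π×0.1659×12) = 0.004417 K/W
R_total = 0.2267 K/W
Q = ΔT/R_total = 78/0.2267

Q ≈ 344 W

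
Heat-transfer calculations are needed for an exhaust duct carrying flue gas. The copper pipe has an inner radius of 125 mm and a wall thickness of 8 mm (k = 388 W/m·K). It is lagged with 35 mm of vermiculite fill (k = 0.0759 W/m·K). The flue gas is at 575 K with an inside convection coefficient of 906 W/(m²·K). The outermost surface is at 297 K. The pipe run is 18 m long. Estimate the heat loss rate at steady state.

Q ≈ 10200 W

Per-layer cylindrical resistances, series-summed:
R_inner film = 1/(h_i·2πr₁L) = 1/(906×2π×0.125×18) = 7.807×10^-5 K/W
R_copper pipe wall = ln(133/125)/(2π×388×18) = 1.414×10^-6 K/W
R_vermiculite fill = ln(168/133)/(2π×0.0759×18) = 0.02721 K/W
R_total = 0.02729 K/W
Q = ΔT/R_total = 278/0.02729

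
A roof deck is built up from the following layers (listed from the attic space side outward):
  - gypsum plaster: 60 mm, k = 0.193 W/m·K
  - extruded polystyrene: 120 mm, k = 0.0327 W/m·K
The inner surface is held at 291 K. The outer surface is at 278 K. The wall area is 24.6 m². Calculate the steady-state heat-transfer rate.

Q ≈ 80.3 W

Thermal resistances in series:
R_gypsum plaster = L/(kA) = 0.06/(0.193×24.6) = 0.01264 K/W
R_extruded polystyrene = L/(kA) = 0.12/(0.0327×24.6) = 0.1492 K/W
R_total = 0.1618 K/W
Q = ΔT / R_total = 13 / 0.1618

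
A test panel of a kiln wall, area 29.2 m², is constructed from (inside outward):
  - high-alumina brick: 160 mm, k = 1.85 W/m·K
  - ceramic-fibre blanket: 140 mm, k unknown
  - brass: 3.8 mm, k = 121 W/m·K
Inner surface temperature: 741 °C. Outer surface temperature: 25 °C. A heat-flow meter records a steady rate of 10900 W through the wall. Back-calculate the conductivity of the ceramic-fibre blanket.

k ≈ 0.0764 W/(m·K)

Using the resistance-network approach (series):
R_high-alumina brick = L/(kA) = 0.16/(1.85×29.2) = 0.002962 K/W
R_brass = L/(kA) = 0.0038/(121×29.2) = 1.076×10^-6 K/W
Sum of known resistances R_other = 0.002963 K/W
Total R = ΔT/Q = 716/10900 = 0.06569 K/W
R_ceramic-fibre blanket = R_total − R_other = 0.06273 K/W
k = L/(R·A) = 0.14/(0.06273×29.2)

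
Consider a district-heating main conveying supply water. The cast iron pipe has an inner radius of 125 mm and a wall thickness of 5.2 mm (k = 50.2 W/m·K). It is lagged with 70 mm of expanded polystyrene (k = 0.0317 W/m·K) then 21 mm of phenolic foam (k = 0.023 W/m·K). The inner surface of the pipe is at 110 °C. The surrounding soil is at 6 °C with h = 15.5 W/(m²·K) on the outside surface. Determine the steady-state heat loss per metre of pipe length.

Per-layer cylindrical resistances, series-summed:
R_cast iron pipe wall = ln(130.2/125)/(2π×50.2×1) = 1.292×10^-4 K/W
R_expanded polystyrene = ln(200.2/130.2)/(2π×0.0317×1) = 2.16 K/W
R_phenolic foam = ln(221.2/200.2)/(2π×0.023×1) = 0.6903 K/W
R_outer film = 1/(h_o·2πr_oL) = 1/(15.5×2π×0.2212×1) = 0.04642 K/W
R_total = 2.897 K/W
Q = ΔT/R_total = 104/2.897

q′ ≈ 35.9 W/m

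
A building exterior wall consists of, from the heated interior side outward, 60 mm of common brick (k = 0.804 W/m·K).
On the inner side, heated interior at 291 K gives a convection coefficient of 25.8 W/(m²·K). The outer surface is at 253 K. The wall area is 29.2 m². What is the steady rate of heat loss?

Q ≈ 9790 W

Using the resistance-network approach (series):
R_inner film = 1/(h_i·A) = 1/(25.8×29.2) = 0.001327 K/W
R_common brick = L/(kA) = 0.06/(0.804×29.2) = 0.002556 K/W
R_total = 0.003883 K/W
Q = ΔT / R_total = 38 / 0.003883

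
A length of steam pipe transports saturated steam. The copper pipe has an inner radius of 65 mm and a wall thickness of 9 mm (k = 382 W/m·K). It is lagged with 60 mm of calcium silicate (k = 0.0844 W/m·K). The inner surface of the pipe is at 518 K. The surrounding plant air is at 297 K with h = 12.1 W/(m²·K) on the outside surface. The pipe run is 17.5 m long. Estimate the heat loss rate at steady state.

Q ≈ 3180 W

Treating each annulus and film as a series resistance:
R_copper pipe wall = ln(74/65)/(2π×382×17.5) = 3.087×10^-6 K/W
R_calcium silicate = ln(134/74)/(2π×0.0844×17.5) = 0.06398 K/W
R_outer film = 1/(h_o·2πr_oL) = 1/(12.1×2π×0.134×17.5) = 0.005609 K/W
R_total = 0.06959 K/W
Q = ΔT/R_total = 221/0.06959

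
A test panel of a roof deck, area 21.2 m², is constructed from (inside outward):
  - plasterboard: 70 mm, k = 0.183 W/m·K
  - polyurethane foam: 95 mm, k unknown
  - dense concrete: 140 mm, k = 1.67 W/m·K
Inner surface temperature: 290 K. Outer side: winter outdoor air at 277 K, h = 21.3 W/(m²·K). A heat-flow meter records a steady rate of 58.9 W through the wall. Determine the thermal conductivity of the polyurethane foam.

k ≈ 0.0228 W/(m·K)

Series thermal resistances:
R_plasterboard = L/(kA) = 0.07/(0.183×21.2) = 0.01804 K/W
R_dense concrete = L/(kA) = 0.14/(1.67×21.2) = 0.003954 K/W
R_outer film = 1/(h_o·A) = 1/(21.3×21.2) = 0.002215 K/W
Sum of known resistances R_other = 0.02421 K/W
Total R = ΔT/Q = 13/58.9 = 0.2207 K/W
R_polyurethane foam = R_total − R_other = 0.1965 K/W
k = L/(R·A) = 0.095/(0.1965×21.2)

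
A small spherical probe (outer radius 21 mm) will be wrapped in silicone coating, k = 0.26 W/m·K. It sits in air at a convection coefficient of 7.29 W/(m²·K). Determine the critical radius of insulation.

For a sphere r_cr = 2k/h = 2×0.26/7.29
r_cr = 71.3 mm; since the bare radius (21 mm) is below r_cr, adding a thin layer of insulation will *increase* heat loss.

r_cr ≈ 71.3 mm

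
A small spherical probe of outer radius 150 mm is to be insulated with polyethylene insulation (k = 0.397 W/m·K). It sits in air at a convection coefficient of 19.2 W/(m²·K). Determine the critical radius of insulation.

r_cr ≈ 41.4 mm

For a sphere r_cr = 2k/h = 2×0.397/19.2
r_cr = 41.4 mm; since the bare radius (150 mm) is above r_cr, any added insulation will reduce heat loss.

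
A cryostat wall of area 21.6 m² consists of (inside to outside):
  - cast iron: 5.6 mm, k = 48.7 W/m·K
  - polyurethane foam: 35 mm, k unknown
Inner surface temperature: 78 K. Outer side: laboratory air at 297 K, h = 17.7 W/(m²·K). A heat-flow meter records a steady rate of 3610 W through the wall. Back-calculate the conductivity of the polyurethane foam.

k ≈ 0.0279 W/(m·K)

Series thermal resistances:
R_cast iron = L/(kA) = 0.0056/(48.7×21.6) = 5.324×10^-6 K/W
R_outer film = 1/(h_o·A) = 1/(17.7×21.6) = 0.002616 K/W
Sum of known resistances R_other = 0.002621 K/W
Total R = ΔT/Q = 219/3610 = 0.06066 K/W
R_polyurethane foam = R_total − R_other = 0.05804 K/W
k = L/(R·A) = 0.035/(0.05804×21.6)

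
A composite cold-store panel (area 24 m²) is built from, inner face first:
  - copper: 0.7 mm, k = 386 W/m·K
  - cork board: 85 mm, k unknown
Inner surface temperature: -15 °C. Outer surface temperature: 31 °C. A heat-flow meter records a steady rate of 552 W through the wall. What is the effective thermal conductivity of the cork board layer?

Model the wall as resistances in series:
R_copper = L/(kA) = 0.0007/(386×24) = 7.556×10^-8 K/W
Sum of known resistances R_other = 7.556×10^-8 K/W
Total R = ΔT/Q = 46/552 = 0.08333 K/W
R_cork board = R_total − R_other = 0.08333 K/W
k = L/(R·A) = 0.085/(0.08333×24)

k ≈ 0.0425 W/(m·K)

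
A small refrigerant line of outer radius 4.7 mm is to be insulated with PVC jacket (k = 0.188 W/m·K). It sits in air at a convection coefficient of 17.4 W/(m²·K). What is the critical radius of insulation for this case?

r_cr ≈ 10.8 mm

For a cylinder r_cr = k/h = 0.188/17.4
r_cr = 10.8 mm; since the bare radius (4.7 mm) is below r_cr, adding a thin layer of insulation will *increase* heat loss.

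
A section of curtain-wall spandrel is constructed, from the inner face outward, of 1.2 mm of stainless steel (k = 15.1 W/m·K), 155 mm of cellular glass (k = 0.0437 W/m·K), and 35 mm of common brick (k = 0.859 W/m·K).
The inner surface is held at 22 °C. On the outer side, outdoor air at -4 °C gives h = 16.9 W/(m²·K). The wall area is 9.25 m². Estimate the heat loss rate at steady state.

Treating each layer as a thermal resistance in series:
R_stainless steel = L/(kA) = 0.0012/(15.1×9.25) = 8.591×10^-6 K/W
R_cellular glass = L/(kA) = 0.155/(0.0437×9.25) = 0.3834 K/W
R_common brick = L/(kA) = 0.035/(0.859×9.25) = 0.004405 K/W
R_outer film = 1/(h_o·A) = 1/(16.9×9.25) = 0.006397 K/W
R_total = 0.3943 K/W
Q = ΔT / R_total = 26 / 0.3943

Q ≈ 65.9 W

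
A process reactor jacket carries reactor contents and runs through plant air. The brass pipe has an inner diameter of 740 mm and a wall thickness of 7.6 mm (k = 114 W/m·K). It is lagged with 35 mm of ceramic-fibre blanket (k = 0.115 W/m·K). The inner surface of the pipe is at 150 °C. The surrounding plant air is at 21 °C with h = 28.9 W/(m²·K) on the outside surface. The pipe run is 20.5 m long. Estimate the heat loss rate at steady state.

Cylindrical conduction, so R = ln(r₂/r₁)/(2πkL) per layer, in series:
R_brass pipe wall = ln(377.6/370)/(2π×114×20.5) = 1.385×10^-6 K/W
R_ceramic-fibre blanket = ln(412.6/377.6)/(2π×0.115×20.5) = 0.005984 K/W
R_outer film = 1/(h_o·2πr_oL) = 1/(28.9×2π×0.4126×20.5) = 6.511×10^-4 K/W
R_total = 0.006637 K/W
Q = ΔT/R_total = 129/0.006637

Q ≈ 19400 W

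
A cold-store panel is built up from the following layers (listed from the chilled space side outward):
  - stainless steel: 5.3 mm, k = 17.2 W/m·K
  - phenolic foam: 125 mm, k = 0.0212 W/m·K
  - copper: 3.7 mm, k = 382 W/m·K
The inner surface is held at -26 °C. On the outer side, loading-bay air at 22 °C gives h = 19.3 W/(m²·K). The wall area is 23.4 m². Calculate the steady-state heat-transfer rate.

Using the resistance-network approach (series):
R_stainless steel = L/(kA) = 0.0053/(17.2×23.4) = 1.317×10^-5 K/W
R_phenolic foam = L/(kA) = 0.125/(0.0212×23.4) = 0.252 K/W
R_copper = L/(kA) = 0.0037/(382×23.4) = 4.139×10^-7 K/W
R_outer film = 1/(h_o·A) = 1/(19.3×23.4) = 0.002214 K/W
R_total = 0.2542 K/W
Q = ΔT / R_total = 48 / 0.2542

Q ≈ 189 W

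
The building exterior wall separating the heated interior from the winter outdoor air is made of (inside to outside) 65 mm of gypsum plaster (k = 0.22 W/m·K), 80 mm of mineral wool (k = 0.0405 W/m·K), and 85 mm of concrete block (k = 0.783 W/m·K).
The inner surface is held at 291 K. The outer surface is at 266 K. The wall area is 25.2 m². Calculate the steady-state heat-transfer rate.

Q ≈ 265 W

Thermal resistances in series:
R_gypsum plaster = L/(kA) = 0.065/(0.22×25.2) = 0.01172 K/W
R_mineral wool = L/(kA) = 0.08/(0.0405×25.2) = 0.07839 K/W
R_concrete block = L/(kA) = 0.085/(0.783×25.2) = 0.004308 K/W
R_total = 0.09442 K/W
Q = ΔT / R_total = 25 / 0.09442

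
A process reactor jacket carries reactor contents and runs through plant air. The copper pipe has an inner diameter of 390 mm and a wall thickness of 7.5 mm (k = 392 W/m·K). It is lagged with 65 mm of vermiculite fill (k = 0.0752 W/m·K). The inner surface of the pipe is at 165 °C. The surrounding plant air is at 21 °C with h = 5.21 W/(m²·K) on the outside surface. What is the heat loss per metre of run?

For a radial system each layer contributes R = ln(r_out/r_in)/(2πkL); films add R = 1/(hA).
R_copper pipe wall = ln(202.5/195)/(2π×392×1) = 1.532×10^-5 K/W
R_vermiculite fill = ln(267.5/202.5)/(2π×0.0752×1) = 0.5892 K/W
R_outer film = 1/(h_o·2πr_oL) = 1/(5.21×2π×0.2675×1) = 0.1142 K/W
R_total = 0.7034 K/W
Q = ΔT/R_total = 144/0.7034

q′ ≈ 205 W/m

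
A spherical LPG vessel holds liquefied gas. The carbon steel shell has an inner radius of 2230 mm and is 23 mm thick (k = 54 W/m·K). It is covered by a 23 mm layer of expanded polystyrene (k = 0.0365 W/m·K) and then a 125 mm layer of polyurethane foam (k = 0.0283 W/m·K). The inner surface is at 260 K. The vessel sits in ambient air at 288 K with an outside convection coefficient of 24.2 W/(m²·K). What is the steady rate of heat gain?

Spherical conduction: R = (1/r_in − 1/r_out)/(4πk) per layer; series-sum.
R_carbon steel shell = (1/2.23 − 1/2.253)/(4π×54) = 6.746×10^-6 K/W
R_expanded polystyrene = (1/2.253 − 1/2.276)/(4π×0.0365) = 0.009779 K/W
R_polyurethane foam = (1/2.276 − 1/2.401)/(4π×0.0283) = 0.06432 K/W
R_outer film = 1/(h·4πr_o²) = 1/(24.2×4π×2.401²) = 5.704×10^-4 K/W
R_total = 0.07468 K/W
Q = ΔT/R_total = 28/0.07468

Q ≈ 375 W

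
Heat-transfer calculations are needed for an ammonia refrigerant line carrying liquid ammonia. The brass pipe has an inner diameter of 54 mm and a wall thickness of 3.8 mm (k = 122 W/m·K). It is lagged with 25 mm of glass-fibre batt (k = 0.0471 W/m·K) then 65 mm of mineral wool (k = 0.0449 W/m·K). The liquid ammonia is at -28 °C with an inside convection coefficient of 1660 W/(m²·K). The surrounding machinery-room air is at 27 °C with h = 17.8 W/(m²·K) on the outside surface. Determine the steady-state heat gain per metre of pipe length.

q′ ≈ 11.4 W/m

Per-layer cylindrical resistances, series-summed:
R_inner film = 1/(h_i·2πr₁L) = 1/(1660×2π×0.027×1) = 0.003551 K/W
R_brass pipe wall = ln(30.8/27)/(2π×122×1) = 1.718×10^-4 K/W
R_glass-fibre batt = ln(55.8/30.8)/(2π×0.0471×1) = 2.008 K/W
R_mineral wool = ln(120.8/55.8)/(2π×0.0449×1) = 2.738 K/W
R_outer film = 1/(h_o·2πr_oL) = 1/(17.8×2π×0.1208×1) = 0.07402 K/W
R_total = 4.824 K/W
Q = ΔT/R_total = 55/4.824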